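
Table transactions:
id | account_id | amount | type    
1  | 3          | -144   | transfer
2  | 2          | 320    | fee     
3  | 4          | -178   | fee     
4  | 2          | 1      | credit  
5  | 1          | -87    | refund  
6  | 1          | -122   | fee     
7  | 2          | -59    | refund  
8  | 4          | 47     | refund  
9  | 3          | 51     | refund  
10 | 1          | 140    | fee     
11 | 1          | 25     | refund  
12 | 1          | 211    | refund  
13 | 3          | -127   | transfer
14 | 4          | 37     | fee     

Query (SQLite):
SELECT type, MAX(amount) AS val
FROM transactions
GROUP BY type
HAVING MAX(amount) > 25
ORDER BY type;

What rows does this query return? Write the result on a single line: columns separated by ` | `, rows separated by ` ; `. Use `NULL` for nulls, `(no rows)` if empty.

Partition transactions by type; compute MAX(amount) within each group.
HAVING: keep groups where MAX(amount) > 25.
  credit: ids {4} → MAX(amount)=1
  fee: ids {2, 3, 6, 10, 14} → MAX(amount)=320
  refund: ids {5, 7, 8, 9, 11, 12} → MAX(amount)=211
  transfer: ids {1, 13} → MAX(amount)=-127

fee | 320 ; refund | 211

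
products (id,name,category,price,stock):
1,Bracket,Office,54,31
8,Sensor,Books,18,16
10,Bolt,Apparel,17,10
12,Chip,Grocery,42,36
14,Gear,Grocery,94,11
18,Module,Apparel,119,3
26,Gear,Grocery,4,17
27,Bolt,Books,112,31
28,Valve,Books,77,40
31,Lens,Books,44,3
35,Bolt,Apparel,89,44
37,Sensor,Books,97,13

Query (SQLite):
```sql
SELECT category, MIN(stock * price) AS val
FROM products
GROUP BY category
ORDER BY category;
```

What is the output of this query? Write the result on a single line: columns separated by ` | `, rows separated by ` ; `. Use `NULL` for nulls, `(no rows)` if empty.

Apparel | 170 ; Books | 132 ; Grocery | 68 ; Office | 1674

For each row compute stock * price.
Group by category; take MIN of the expression per group.
  Apparel: ids {10, 18, 35} → MIN(stock * price)=170
  Books: ids {8, 27, 28, 31, 37} → MIN(stock * price)=132
  Grocery: ids {12, 14, 26} → MIN(stock * price)=68
  Office: ids {1} → MIN(stock * price)=1674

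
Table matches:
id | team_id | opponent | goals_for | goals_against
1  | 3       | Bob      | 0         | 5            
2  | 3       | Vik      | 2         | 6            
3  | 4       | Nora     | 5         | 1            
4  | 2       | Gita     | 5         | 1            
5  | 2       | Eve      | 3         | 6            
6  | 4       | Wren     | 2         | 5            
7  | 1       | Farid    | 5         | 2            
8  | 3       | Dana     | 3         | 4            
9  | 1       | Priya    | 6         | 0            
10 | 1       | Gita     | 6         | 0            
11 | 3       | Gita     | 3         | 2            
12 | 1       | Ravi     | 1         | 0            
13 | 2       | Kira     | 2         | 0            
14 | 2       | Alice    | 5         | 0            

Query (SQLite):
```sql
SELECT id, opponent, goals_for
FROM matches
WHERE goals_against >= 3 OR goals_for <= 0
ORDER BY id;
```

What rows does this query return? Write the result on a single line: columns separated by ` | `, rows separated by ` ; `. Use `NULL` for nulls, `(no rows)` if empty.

goals_against >= 3: ids {1, 2, 5, 6, 8}
goals_for <= 0: ids {1}
Combine with OR.

1 | Bob | 0 ; 2 | Vik | 2 ; 5 | Eve | 3 ; 6 | Wren | 2 ; 8 | Dana | 3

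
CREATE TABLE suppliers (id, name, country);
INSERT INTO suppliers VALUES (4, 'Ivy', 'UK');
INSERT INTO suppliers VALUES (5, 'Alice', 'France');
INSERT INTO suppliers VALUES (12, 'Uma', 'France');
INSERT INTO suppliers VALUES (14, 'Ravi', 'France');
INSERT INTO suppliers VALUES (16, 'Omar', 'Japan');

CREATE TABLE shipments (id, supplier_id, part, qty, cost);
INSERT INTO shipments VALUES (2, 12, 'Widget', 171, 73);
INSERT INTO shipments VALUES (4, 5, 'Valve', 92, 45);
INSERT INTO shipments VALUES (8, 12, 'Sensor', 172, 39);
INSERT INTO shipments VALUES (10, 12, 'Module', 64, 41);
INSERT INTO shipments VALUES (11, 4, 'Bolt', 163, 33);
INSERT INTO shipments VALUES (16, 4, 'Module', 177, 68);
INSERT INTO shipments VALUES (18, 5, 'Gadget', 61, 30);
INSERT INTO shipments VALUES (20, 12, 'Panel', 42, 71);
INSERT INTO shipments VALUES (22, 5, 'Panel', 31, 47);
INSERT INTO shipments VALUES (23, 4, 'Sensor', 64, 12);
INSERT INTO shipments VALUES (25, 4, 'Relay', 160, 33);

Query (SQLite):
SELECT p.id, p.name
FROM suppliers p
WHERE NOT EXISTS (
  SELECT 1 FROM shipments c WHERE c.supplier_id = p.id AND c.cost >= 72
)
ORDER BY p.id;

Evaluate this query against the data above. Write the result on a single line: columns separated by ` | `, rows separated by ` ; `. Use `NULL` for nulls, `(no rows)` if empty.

4 | Ivy ; 5 | Alice ; 14 | Ravi ; 16 | Omar

For each suppliers row, check whether any shipments with matching supplier_id has cost >= 72.
Keep rows where that is false.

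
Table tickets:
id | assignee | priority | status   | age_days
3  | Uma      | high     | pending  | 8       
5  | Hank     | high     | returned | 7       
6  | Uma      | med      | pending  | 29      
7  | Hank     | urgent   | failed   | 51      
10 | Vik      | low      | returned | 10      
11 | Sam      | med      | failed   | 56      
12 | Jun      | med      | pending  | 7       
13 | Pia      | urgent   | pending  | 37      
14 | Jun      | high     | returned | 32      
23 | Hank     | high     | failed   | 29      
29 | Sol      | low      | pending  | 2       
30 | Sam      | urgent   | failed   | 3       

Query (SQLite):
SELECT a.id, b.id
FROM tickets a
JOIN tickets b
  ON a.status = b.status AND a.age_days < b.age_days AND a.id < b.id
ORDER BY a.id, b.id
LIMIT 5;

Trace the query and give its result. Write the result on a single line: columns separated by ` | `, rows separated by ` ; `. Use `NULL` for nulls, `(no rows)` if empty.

3 | 6 ; 3 | 13 ; 5 | 10 ; 5 | 14 ; 6 | 13

Pairs (a,b) with same status, a.age_days < b.age_days, a.id < b.id.
status groups: failed:{7,11,23,30} pending:{3,6,12,13,29} returned:{5,10,14}
Ordered by (a.id, b.id); first 5.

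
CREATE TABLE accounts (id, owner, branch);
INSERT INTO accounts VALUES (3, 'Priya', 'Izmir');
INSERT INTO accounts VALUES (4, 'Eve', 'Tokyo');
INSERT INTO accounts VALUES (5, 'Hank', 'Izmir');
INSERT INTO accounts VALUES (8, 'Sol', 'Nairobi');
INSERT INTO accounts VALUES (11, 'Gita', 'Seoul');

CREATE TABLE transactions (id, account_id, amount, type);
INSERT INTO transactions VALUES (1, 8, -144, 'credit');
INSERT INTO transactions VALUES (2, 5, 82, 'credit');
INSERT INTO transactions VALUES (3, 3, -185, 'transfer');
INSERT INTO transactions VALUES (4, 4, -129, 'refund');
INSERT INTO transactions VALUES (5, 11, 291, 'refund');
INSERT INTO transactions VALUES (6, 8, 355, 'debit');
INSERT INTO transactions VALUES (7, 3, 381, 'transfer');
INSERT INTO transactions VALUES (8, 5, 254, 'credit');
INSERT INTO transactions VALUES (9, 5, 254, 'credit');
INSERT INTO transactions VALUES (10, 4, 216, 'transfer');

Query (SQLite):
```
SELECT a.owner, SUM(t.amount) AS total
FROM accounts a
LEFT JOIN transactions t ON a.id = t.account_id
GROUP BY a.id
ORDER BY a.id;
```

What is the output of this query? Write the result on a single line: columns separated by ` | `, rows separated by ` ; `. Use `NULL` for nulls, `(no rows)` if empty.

Priya | 196 ; Eve | 87 ; Hank | 590 ; Sol | 211 ; Gita | 291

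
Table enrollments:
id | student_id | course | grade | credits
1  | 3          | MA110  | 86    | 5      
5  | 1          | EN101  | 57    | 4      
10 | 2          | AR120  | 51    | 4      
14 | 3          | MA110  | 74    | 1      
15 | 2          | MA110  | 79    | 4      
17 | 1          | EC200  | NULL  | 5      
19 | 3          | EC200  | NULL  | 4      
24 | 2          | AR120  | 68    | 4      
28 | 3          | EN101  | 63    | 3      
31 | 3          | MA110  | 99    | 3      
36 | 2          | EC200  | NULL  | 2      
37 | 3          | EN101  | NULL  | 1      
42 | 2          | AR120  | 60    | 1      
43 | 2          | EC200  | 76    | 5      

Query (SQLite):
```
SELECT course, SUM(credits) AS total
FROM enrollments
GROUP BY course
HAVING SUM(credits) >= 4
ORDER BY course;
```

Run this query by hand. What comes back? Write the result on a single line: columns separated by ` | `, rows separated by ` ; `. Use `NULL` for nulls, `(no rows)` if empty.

AR120 | 9 ; EC200 | 16 ; EN101 | 8 ; MA110 | 13

Partition enrollments by course; compute SUM(credits) within each group.
HAVING: keep groups where SUM(credits) >= 4.
  AR120: ids {10, 24, 42} → SUM(credits)=9
  EC200: ids {17, 19, 36, 43} → SUM(credits)=16
  EN101: ids {5, 28, 37} → SUM(credits)=8
  MA110: ids {1, 14, 15, 31} → SUM(credits)=13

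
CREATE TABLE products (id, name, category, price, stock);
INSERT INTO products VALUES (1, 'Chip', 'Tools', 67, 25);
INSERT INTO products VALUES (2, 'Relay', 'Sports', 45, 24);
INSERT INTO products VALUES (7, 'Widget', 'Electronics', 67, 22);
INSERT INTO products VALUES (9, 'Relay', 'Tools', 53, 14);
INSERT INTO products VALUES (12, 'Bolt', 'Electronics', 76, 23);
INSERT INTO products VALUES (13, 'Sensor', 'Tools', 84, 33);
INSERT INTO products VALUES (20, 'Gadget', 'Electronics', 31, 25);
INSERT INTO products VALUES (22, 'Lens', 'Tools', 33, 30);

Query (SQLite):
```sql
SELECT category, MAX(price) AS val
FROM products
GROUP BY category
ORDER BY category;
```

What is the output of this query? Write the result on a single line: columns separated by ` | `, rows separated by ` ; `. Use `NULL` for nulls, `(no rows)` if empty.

Electronics | 76 ; Sports | 45 ; Tools | 84

Partition products by category; compute MAX(price) within each group.
  Electronics: ids {7, 12, 20} → MAX(price)=76
  Sports: ids {2} → MAX(price)=45
  Tools: ids {1, 9, 13, 22} → MAX(price)=84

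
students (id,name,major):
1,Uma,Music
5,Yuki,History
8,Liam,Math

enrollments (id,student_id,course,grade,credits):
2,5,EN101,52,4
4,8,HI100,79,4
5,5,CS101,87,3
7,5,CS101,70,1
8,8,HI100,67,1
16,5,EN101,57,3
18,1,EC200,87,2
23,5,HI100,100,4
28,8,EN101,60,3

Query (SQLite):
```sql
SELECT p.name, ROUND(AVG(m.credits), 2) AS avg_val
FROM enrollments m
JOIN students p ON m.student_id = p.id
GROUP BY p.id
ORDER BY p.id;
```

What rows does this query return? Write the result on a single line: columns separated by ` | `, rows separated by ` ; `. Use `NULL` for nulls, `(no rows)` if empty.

Uma | 2 ; Yuki | 3 ; Liam | 2.67

Join each enrollments row to its students via student_id.
Group joined rows by students.id; compute ROUND(AVG(m.credits), 2) per group.
  1: ids {18} → ROUND(AVG(m.credits), 2)=2
  5: ids {2, 5, 7, 16, 23} → ROUND(AVG(m.credits), 2)=3
  8: ids {4, 8, 28} → ROUND(AVG(m.credits), 2)=2.67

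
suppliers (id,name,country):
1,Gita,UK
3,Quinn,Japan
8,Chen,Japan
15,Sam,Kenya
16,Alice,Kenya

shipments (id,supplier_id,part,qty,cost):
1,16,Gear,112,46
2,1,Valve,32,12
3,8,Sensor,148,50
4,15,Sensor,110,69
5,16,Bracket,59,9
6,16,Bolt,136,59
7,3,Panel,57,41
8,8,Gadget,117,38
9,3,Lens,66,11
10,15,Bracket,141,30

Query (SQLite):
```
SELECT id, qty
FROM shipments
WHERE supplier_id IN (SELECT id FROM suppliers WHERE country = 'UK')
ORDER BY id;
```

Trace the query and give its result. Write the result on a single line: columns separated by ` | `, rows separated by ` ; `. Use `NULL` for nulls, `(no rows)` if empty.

2 | 32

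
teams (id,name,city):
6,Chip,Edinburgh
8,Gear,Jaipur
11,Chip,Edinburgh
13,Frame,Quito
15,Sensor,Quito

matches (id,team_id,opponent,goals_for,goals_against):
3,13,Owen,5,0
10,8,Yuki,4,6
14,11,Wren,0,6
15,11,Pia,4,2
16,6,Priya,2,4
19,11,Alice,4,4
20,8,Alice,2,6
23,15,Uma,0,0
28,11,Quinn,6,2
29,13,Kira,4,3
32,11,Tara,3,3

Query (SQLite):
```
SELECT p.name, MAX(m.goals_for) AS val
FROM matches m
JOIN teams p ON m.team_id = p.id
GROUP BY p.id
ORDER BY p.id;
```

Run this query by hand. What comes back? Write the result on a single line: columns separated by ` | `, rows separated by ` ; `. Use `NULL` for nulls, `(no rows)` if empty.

Chip | 2 ; Gear | 4 ; Chip | 6 ; Frame | 5 ; Sensor | 0

Join each matches row to its teams via team_id.
Group joined rows by teams.id; compute MAX(m.goals_for) per group.
  6: ids {16} → MAX(m.goals_for)=2
  8: ids {10, 20} → MAX(m.goals_for)=4
  11: ids {14, 15, 19, 28, 32} → MAX(m.goals_for)=6
  13: ids {3, 29} → MAX(m.goals_for)=5
  15: ids {23} → MAX(m.goals_for)=0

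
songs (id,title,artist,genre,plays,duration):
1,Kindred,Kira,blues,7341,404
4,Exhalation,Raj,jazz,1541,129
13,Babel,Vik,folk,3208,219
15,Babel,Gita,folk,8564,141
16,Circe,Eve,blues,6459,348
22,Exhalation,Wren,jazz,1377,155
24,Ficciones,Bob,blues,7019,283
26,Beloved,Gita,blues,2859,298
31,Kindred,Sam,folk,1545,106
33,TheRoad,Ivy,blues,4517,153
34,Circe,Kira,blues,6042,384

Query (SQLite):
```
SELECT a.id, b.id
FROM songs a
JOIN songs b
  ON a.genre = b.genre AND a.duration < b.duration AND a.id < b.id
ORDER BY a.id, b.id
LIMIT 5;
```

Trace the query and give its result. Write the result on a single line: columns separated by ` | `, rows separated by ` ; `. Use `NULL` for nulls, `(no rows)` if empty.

Pairs (a,b) with same genre, a.duration < b.duration, a.id < b.id.
genre groups: blues:{1,16,24,26,33,34} folk:{13,15,31} jazz:{4,22}
Ordered by (a.id, b.id); first 5.

4 | 22 ; 16 | 34 ; 24 | 26 ; 24 | 34 ; 26 | 34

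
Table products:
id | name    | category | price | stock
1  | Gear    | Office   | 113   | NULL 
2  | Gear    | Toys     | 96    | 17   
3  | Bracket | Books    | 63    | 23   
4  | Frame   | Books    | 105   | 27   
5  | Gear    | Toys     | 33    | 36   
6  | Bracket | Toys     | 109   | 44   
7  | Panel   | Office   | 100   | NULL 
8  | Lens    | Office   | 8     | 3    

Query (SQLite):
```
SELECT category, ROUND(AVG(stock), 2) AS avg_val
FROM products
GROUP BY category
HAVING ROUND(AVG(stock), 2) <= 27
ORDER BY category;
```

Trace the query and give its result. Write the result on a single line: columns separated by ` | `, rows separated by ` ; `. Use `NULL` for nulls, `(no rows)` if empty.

Partition products by category; compute ROUND(AVG(stock), 2) within each group.
HAVING: keep groups where ROUND(AVG(stock), 2) <= 27.
  Books: ids {3, 4} → ROUND(AVG(stock), 2)=25
  Office: ids {1, 7, 8} → ROUND(AVG(stock), 2)=3
  Toys: ids {2, 5, 6} → ROUND(AVG(stock), 2)=32.33

Books | 25 ; Office | 3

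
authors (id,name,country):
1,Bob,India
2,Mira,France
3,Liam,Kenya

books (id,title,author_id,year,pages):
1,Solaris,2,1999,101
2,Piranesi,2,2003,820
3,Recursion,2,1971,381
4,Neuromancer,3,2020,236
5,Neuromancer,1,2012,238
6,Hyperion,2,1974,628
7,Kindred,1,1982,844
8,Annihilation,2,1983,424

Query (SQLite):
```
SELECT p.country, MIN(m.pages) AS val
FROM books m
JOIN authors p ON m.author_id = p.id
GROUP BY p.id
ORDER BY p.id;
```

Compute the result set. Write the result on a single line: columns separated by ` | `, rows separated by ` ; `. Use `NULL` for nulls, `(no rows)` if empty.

Join each books row to its authors via author_id.
Group joined rows by authors.id; compute MIN(m.pages) per group.
  1: ids {5, 7} → MIN(m.pages)=238
  2: ids {1, 2, 3, 6, 8} → MIN(m.pages)=101
  3: ids {4} → MIN(m.pages)=236

India | 238 ; France | 101 ; Kenya | 236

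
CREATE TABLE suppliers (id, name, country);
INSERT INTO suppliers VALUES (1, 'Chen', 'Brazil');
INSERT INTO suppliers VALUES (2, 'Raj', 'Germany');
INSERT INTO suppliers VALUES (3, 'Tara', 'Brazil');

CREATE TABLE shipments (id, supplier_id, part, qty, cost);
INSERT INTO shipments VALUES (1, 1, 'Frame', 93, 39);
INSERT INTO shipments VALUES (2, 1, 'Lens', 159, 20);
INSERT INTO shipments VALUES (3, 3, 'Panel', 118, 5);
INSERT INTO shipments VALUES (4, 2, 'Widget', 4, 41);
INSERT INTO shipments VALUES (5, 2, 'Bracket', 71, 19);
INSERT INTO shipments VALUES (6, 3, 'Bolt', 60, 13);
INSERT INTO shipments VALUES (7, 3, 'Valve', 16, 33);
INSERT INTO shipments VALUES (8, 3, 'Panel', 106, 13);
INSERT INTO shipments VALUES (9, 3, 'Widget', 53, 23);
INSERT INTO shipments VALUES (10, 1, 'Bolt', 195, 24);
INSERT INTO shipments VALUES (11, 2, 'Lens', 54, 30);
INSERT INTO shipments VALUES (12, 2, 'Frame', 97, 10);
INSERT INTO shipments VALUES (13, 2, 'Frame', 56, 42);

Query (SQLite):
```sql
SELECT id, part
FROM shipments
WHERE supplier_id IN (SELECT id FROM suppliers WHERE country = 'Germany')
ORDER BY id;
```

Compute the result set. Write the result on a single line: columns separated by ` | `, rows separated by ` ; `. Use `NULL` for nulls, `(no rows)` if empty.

4 | Widget ; 5 | Bracket ; 11 | Lens ; 12 | Frame ; 13 | Frame

Inner query: suppliers.id where country = 'Germany'.
Outer: keep shipments rows whose supplier_id is in that set.
Inner query → {2}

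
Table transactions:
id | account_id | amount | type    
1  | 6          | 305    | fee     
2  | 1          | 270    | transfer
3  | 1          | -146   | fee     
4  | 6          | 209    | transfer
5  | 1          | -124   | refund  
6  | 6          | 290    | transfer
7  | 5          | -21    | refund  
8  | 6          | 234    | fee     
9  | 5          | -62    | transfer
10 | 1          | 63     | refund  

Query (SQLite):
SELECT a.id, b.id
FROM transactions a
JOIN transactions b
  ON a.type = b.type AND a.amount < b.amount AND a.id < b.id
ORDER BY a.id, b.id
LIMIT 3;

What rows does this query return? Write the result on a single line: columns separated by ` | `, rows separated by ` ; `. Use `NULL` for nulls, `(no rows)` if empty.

2 | 6 ; 3 | 8 ; 4 | 6

Pairs (a,b) with same type, a.amount < b.amount, a.id < b.id.
type groups: fee:{1,3,8} refund:{5,7,10} transfer:{2,4,6,9}
Ordered by (a.id, b.id); first 3.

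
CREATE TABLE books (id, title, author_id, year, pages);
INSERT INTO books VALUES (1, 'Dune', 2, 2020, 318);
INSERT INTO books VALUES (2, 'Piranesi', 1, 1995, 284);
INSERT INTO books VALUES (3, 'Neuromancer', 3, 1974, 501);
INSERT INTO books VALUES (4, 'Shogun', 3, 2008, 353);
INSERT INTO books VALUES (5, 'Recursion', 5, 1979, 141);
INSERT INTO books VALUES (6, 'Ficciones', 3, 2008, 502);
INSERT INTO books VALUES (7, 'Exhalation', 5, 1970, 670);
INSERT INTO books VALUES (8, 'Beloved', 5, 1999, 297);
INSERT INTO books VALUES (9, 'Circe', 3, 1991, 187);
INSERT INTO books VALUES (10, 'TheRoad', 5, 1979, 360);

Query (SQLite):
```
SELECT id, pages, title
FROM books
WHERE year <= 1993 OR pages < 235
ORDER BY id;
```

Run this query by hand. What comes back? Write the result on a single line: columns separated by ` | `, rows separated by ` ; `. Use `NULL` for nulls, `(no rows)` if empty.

3 | 501 | Neuromancer ; 5 | 141 | Recursion ; 7 | 670 | Exhalation ; 9 | 187 | Circe ; 10 | 360 | TheRoad

year <= 1993: ids {3, 5, 7, 9, 10}
pages < 235: ids {5, 9}
Combine with OR.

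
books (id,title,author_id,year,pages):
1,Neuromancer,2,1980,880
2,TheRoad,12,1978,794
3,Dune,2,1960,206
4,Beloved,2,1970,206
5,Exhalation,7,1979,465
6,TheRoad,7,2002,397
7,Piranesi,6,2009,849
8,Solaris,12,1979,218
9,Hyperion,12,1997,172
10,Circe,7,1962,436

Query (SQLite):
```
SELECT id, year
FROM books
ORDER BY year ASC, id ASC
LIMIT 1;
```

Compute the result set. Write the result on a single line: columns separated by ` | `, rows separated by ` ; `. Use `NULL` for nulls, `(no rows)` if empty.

Sort by year asc, tiebreak id asc: (1960, id=3), (1962, id=10), (1970, id=4), (1978, id=2) …. Take first 1.

3 | 1960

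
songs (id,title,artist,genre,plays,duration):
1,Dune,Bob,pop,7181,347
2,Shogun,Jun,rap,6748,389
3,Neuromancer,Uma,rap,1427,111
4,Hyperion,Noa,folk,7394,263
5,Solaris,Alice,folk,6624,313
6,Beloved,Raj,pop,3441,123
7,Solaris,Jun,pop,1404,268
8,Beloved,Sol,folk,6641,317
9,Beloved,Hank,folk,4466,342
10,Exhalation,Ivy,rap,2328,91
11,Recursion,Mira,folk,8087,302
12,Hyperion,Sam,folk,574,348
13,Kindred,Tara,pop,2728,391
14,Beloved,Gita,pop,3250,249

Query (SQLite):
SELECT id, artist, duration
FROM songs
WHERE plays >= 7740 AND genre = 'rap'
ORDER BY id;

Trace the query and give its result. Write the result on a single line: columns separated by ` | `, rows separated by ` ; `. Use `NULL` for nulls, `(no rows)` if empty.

plays >= 7740: ids {11}
genre = 'rap': ids {2, 3, 10}
Combine with AND.

(no rows)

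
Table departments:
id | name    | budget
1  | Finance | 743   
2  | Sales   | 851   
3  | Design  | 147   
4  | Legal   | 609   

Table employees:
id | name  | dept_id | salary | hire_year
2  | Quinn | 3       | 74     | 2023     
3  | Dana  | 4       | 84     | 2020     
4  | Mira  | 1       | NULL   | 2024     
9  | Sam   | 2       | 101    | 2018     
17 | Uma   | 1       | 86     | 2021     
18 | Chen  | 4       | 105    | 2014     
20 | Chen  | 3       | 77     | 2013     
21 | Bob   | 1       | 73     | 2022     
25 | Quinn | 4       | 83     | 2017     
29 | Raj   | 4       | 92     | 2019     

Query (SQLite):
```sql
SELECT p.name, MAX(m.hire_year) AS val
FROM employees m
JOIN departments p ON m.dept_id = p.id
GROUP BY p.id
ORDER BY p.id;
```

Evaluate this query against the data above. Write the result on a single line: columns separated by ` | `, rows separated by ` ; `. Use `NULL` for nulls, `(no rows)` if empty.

Finance | 2024 ; Sales | 2018 ; Design | 2023 ; Legal | 2020

Join each employees row to its departments via dept_id.
Group joined rows by departments.id; compute MAX(m.hire_year) per group.
  1: ids {4, 17, 21} → MAX(m.hire_year)=2024
  2: ids {9} → MAX(m.hire_year)=2018
  3: ids {2, 20} → MAX(m.hire_year)=2023
  4: ids {3, 18, 25, 29} → MAX(m.hire_year)=2020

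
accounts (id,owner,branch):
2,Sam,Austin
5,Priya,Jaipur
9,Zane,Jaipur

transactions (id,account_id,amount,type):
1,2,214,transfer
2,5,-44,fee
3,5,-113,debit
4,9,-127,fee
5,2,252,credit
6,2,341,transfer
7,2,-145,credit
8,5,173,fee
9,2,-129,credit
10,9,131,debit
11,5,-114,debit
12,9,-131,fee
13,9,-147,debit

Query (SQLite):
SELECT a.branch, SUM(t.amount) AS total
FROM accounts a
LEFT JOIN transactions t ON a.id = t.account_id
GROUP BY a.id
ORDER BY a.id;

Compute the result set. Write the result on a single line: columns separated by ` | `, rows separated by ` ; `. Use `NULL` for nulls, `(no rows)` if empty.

Austin | 533 ; Jaipur | -98 ; Jaipur | -274

LEFT JOIN keeps every accounts row; unmatched ones get NULL for transactions columns.
Group by accounts.id and compute SUM(t.amount). SUM over an all-NULL group is NULL.
  2: ids {1, 5, 6, 7, 9} → SUM(t.amount)=533
  5: ids {2, 3, 8, 11} → SUM(t.amount)=-98
  9: ids {4, 10, 12, 13} → SUM(t.amount)=-274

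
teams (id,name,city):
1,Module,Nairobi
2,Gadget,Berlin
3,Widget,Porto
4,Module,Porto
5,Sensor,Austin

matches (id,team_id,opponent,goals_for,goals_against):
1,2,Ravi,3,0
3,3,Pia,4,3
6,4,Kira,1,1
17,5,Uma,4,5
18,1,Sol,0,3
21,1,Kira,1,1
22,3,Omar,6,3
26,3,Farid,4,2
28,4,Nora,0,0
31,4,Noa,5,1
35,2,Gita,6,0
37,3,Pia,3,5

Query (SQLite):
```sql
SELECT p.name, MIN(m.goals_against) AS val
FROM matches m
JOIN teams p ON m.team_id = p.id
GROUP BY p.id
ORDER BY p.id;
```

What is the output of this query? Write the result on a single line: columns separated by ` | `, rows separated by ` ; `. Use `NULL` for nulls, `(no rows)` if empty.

Join each matches row to its teams via team_id.
Group joined rows by teams.id; compute MIN(m.goals_against) per group.
  1: ids {18, 21} → MIN(m.goals_against)=1
  2: ids {1, 35} → MIN(m.goals_against)=0
  3: ids {3, 22, 26, 37} → MIN(m.goals_against)=2
  4: ids {6, 28, 31} → MIN(m.goals_against)=0
  5: ids {17} → MIN(m.goals_against)=5

Module | 1 ; Gadget | 0 ; Widget | 2 ; Module | 0 ; Sensor | 5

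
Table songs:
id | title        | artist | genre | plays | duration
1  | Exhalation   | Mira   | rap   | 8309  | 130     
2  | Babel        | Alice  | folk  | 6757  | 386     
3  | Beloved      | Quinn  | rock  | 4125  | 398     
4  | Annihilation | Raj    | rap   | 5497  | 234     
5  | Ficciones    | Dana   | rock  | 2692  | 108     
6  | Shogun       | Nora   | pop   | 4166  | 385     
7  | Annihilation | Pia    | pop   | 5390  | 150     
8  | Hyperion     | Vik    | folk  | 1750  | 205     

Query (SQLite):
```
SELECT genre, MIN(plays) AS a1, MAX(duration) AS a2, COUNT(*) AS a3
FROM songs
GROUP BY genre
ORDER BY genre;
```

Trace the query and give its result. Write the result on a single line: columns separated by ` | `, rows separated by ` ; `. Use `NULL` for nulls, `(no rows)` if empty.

Group songs by genre.
Per group compute: MIN(plays), MAX(duration), COUNT(*).
  folk: ids {2, 8} → MIN(plays)=1750, MAX(duration)=386, COUNT(*)=2
  pop: ids {6, 7} → MIN(plays)=4166, MAX(duration)=385, COUNT(*)=2
  rap: ids {1, 4} → MIN(plays)=5497, MAX(duration)=234, COUNT(*)=2
  rock: ids {3, 5} → MIN(plays)=2692, MAX(duration)=398, COUNT(*)=2

folk | 1750 | 386 | 2 ; pop | 4166 | 385 | 2 ; rap | 5497 | 234 | 2 ; rock | 2692 | 398 | 2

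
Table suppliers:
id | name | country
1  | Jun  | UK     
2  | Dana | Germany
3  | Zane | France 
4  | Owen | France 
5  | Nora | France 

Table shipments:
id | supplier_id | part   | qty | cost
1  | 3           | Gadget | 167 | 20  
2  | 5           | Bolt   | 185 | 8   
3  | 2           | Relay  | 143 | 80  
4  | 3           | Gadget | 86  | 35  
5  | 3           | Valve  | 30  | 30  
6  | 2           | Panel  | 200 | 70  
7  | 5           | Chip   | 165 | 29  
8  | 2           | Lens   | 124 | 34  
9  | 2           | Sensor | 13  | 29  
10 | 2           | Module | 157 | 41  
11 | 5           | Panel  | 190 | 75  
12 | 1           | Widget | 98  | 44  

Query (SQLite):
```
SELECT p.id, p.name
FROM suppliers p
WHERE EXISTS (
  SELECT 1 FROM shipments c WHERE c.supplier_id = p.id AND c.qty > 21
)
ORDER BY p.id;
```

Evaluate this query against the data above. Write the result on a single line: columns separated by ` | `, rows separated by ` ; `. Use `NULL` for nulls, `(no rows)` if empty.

For each suppliers row, check whether any shipments with matching supplier_id has qty > 21.
Keep rows where that is true.

1 | Jun ; 2 | Dana ; 3 | Zane ; 5 | Nora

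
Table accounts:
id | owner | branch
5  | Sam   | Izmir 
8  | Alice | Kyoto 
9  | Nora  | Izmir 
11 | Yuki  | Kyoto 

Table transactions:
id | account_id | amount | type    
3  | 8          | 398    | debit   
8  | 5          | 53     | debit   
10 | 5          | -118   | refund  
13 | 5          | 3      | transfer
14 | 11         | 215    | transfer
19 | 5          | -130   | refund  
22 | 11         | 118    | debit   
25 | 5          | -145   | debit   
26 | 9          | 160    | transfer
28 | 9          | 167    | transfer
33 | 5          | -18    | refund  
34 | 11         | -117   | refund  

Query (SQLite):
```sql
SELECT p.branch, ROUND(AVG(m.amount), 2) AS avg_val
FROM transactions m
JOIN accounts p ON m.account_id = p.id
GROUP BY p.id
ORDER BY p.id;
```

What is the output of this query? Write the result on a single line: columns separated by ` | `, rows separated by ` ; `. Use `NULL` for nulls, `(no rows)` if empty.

Join each transactions row to its accounts via account_id.
Group joined rows by accounts.id; compute ROUND(AVG(m.amount), 2) per group.
  5: ids {8, 10, 13, 19, 25, 33} → ROUND(AVG(m.amount), 2)=-59.17
  8: ids {3} → ROUND(AVG(m.amount), 2)=398
  9: ids {26, 28} → ROUND(AVG(m.amount), 2)=163.5
  11: ids {14, 22, 34} → ROUND(AVG(m.amount), 2)=72

Izmir | -59.17 ; Kyoto | 398 ; Izmir | 163.5 ; Kyoto | 72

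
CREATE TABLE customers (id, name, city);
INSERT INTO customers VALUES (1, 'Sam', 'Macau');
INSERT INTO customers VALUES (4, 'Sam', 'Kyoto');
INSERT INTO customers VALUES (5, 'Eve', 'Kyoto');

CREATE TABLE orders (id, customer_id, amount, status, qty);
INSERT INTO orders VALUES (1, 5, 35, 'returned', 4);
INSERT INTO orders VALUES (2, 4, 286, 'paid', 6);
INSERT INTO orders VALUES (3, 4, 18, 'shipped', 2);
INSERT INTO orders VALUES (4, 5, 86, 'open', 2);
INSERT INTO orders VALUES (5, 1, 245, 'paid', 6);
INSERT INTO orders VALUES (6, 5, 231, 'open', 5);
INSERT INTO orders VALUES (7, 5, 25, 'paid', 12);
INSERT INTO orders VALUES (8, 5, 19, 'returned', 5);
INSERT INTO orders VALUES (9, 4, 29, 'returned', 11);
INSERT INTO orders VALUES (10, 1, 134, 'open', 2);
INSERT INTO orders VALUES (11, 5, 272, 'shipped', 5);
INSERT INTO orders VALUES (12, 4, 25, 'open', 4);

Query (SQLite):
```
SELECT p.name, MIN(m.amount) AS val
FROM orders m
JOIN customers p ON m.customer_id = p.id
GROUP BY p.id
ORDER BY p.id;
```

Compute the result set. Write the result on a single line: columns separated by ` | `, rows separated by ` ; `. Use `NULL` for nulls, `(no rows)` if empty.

Join each orders row to its customers via customer_id.
Group joined rows by customers.id; compute MIN(m.amount) per group.
  1: ids {5, 10} → MIN(m.amount)=134
  4: ids {2, 3, 9, 12} → MIN(m.amount)=18
  5: ids {1, 4, 6, 7, 8, 11} → MIN(m.amount)=19

Sam | 134 ; Sam | 18 ; Eve | 19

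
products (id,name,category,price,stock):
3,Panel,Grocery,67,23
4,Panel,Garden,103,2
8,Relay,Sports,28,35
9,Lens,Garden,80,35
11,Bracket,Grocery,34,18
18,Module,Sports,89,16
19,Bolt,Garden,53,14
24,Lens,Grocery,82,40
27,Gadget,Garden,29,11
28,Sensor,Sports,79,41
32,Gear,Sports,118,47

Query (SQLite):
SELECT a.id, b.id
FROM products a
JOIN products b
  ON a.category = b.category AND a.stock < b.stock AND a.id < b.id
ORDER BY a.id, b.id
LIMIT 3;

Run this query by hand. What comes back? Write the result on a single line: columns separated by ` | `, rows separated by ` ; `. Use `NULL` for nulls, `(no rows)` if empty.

3 | 24 ; 4 | 9 ; 4 | 19

Pairs (a,b) with same category, a.stock < b.stock, a.id < b.id.
category groups: Garden:{4,9,19,27} Grocery:{3,11,24} Sports:{8,18,28,32}
Ordered by (a.id, b.id); first 3.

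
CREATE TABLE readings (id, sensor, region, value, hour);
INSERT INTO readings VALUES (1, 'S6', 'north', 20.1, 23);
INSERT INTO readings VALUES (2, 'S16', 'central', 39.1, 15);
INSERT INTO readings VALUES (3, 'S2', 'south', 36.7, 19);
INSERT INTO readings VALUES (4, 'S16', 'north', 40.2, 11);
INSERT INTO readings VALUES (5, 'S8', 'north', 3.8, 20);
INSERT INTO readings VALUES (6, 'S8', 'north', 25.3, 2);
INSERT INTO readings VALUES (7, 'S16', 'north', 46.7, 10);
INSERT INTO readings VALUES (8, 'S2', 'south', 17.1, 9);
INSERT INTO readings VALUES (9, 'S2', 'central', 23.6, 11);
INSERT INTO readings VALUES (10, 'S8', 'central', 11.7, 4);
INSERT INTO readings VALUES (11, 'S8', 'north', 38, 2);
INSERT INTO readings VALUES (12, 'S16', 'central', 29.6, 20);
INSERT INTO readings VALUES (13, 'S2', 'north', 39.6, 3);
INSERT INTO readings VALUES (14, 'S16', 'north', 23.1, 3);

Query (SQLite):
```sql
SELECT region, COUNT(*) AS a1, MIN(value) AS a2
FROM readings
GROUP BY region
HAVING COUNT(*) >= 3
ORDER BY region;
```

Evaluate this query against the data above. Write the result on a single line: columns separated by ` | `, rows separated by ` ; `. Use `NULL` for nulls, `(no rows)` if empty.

Group readings by region.
Per group compute: COUNT(*), MIN(value).
HAVING: drop groups with fewer than 3 rows.
  central: ids {2, 9, 10, 12} → COUNT(*)=4, MIN(value)=11.7
  north: ids {1, 4, 5, 6, 7, 11, 13, 14} → COUNT(*)=8, MIN(value)=3.8
  south: ids {3, 8} → COUNT(*)=2, MIN(value)=17.1

central | 4 | 11.7 ; north | 8 | 3.8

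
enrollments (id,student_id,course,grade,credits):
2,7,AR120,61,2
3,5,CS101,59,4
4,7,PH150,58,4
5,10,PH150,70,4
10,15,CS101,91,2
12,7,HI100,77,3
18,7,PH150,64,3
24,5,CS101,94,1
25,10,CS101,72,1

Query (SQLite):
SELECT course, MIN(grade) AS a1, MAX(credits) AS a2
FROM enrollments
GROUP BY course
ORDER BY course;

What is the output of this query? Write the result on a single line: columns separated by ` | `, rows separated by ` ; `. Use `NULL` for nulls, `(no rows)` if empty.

AR120 | 61 | 2 ; CS101 | 59 | 4 ; HI100 | 77 | 3 ; PH150 | 58 | 4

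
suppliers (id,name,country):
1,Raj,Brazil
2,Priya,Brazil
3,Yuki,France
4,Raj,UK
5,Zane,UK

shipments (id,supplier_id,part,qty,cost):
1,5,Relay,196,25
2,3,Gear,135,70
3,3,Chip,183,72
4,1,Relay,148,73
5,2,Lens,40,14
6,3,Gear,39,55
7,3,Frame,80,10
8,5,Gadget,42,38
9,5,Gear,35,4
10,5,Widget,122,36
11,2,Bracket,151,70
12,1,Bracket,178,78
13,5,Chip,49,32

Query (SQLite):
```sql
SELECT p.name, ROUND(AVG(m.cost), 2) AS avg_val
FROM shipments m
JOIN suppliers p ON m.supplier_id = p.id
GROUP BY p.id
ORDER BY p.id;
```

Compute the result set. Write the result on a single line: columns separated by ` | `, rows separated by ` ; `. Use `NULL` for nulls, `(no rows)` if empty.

Join each shipments row to its suppliers via supplier_id.
Group joined rows by suppliers.id; compute ROUND(AVG(m.cost), 2) per group.
  1: ids {4, 12} → ROUND(AVG(m.cost), 2)=75.5
  2: ids {5, 11} → ROUND(AVG(m.cost), 2)=42
  3: ids {2, 3, 6, 7} → ROUND(AVG(m.cost), 2)=51.75
  5: ids {1, 8, 9, 10, 13} → ROUND(AVG(m.cost), 2)=27

Raj | 75.5 ; Priya | 42 ; Yuki | 51.75 ; Zane | 27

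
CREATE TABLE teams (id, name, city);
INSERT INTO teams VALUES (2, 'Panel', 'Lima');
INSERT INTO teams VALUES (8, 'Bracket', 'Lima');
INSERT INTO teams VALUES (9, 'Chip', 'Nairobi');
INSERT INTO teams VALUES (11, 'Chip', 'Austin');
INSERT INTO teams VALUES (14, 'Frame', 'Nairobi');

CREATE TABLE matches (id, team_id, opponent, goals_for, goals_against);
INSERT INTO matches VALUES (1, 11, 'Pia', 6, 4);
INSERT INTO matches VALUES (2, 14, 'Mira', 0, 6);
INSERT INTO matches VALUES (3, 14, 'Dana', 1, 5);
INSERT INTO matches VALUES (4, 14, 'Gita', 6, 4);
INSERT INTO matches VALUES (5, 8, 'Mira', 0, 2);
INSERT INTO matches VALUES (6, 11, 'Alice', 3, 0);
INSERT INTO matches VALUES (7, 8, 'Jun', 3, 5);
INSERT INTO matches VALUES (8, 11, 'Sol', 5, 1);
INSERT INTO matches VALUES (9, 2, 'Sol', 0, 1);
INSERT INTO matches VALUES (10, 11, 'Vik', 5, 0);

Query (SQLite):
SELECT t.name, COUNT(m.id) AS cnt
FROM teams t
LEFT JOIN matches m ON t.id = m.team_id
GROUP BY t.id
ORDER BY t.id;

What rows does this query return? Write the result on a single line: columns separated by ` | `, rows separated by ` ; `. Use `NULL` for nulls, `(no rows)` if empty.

LEFT JOIN keeps every teams row; unmatched ones get NULL for matches columns.
Group by teams.id and compute COUNT(m.id). COUNT(col) of an all-NULL group is 0.
  2: ids {9} → COUNT(m.id)=1
  8: ids {5, 7} → COUNT(m.id)=2
  9: ids {—} → COUNT(m.id)=0
  11: ids {1, 6, 8, 10} → COUNT(m.id)=4
  14: ids {2, 3, 4} → COUNT(m.id)=3

Panel | 1 ; Bracket | 2 ; Chip | 0 ; Chip | 4 ; Frame | 3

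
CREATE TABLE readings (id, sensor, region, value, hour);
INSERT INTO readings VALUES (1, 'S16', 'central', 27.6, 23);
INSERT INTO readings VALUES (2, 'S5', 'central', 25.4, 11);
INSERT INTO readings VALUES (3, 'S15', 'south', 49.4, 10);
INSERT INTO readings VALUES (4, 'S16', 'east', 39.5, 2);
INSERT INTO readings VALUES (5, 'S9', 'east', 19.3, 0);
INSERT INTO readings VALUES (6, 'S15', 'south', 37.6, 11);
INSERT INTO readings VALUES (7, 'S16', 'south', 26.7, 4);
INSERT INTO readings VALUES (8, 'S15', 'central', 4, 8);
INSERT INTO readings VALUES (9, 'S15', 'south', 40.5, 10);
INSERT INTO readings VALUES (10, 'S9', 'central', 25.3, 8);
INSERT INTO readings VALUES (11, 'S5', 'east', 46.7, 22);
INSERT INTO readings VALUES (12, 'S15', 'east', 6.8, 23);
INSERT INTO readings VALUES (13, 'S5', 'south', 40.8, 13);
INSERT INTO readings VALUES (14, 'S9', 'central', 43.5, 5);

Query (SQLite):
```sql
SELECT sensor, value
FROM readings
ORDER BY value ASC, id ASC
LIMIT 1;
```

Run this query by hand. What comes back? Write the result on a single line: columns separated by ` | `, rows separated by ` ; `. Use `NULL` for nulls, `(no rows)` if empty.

S15 | 4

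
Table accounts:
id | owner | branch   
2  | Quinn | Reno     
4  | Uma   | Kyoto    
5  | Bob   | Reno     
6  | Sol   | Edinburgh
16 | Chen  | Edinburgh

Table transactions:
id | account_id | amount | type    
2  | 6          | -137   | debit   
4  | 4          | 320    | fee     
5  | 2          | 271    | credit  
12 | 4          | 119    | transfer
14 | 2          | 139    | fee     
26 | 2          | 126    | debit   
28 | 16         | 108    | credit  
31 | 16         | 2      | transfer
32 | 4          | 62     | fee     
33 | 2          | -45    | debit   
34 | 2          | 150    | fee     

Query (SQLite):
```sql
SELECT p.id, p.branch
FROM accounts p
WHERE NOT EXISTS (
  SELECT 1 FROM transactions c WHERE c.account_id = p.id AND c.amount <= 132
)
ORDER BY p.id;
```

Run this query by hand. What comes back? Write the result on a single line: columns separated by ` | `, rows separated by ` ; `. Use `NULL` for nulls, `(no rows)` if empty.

For each accounts row, check whether any transactions with matching account_id has amount <= 132.
Keep rows where that is false.

5 | Reno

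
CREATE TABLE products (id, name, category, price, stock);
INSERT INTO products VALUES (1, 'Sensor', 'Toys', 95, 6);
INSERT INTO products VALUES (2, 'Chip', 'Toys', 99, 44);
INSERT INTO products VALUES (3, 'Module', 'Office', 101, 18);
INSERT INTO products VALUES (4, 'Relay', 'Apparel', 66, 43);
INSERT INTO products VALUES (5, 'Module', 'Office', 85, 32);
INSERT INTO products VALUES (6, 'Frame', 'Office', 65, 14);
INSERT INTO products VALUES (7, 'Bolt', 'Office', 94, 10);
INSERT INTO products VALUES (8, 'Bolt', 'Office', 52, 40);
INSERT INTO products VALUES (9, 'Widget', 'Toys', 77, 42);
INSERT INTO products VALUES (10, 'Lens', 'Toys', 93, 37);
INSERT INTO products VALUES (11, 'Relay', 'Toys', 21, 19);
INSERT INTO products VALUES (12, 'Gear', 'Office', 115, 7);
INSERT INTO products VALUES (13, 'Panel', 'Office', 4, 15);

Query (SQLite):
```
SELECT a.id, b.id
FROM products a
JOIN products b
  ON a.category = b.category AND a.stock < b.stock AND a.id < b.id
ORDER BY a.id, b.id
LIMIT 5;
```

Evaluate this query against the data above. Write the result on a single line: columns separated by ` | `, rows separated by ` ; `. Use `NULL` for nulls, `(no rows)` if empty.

Pairs (a,b) with same category, a.stock < b.stock, a.id < b.id.
category groups: Apparel:{4} Office:{3,5,6,7,8,12,13} Toys:{1,2,9,10,11}
Ordered by (a.id, b.id); first 5.

1 | 2 ; 1 | 9 ; 1 | 10 ; 1 | 11 ; 3 | 5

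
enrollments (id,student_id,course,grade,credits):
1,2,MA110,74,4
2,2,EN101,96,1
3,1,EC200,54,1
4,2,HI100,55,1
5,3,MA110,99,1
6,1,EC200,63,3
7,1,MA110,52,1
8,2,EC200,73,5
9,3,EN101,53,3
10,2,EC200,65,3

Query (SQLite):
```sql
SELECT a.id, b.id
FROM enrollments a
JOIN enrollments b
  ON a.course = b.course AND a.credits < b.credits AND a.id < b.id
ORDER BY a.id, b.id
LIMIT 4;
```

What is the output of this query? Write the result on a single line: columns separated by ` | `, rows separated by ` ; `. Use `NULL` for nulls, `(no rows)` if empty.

2 | 9 ; 3 | 6 ; 3 | 8 ; 3 | 10

Pairs (a,b) with same course, a.credits < b.credits, a.id < b.id.
course groups: EC200:{3,6,8,10} EN101:{2,9} HI100:{4} MA110:{1,5,7}
Ordered by (a.id, b.id); first 4.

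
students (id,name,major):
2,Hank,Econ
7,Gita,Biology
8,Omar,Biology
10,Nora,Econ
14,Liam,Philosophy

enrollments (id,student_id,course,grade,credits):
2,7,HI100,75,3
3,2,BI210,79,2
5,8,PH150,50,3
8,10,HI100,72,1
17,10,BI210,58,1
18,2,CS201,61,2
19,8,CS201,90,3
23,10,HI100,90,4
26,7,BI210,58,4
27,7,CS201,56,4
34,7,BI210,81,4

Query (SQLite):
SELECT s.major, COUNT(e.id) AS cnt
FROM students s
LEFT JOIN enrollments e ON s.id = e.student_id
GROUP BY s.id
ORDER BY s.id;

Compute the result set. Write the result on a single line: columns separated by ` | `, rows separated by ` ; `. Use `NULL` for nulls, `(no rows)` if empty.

Econ | 2 ; Biology | 4 ; Biology | 2 ; Econ | 3 ; Philosophy | 0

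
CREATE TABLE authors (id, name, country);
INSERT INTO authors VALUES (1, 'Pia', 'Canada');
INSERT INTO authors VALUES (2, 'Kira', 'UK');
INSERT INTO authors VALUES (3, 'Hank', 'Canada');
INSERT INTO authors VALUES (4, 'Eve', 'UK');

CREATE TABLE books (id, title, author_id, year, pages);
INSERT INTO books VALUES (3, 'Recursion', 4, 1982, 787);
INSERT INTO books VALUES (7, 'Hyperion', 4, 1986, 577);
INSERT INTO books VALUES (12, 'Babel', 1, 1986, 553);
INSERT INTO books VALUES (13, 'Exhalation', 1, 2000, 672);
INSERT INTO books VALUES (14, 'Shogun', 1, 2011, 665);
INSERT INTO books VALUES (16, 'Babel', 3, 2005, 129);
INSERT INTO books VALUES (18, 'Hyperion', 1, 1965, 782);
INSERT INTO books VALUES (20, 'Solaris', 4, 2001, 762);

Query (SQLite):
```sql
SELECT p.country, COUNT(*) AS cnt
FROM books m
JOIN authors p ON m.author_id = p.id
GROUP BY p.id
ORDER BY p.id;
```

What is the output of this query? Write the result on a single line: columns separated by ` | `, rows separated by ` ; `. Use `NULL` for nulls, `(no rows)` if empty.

Join each books row to its authors via author_id.
Group joined rows by authors.id; compute COUNT(*) per group.
  1: ids {12, 13, 14, 18} → COUNT(*)=4
  3: ids {16} → COUNT(*)=1
  4: ids {3, 7, 20} → COUNT(*)=3

Canada | 4 ; Canada | 1 ; UK | 3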